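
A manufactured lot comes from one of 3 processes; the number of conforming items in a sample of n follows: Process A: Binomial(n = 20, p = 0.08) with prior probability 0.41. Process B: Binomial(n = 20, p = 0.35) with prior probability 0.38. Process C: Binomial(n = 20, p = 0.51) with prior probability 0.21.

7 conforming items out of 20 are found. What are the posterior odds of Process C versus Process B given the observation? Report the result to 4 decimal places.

Posterior odds = (π_i f_i(x)) / (π_j f_j(x)); the normalising sum cancels.
Component likelihoods at x = 7 conforming items out of 20:
  p_A = C(20,7)·0.08^7·0.92^13 = 77520·2.09715e-08·0.338253 = 0.000549902
  p_B = C(20,7)·0.35^7·0.65^13 = 77520·0.000643393·0.00369721 = 0.184401
  p_C = C(20,7)·0.51^7·0.49^13 = 77520·0.00897411·9.38748e-05 = 0.0653061
0.0137143 / 0.0700725 ≈ 0.1957

0.1957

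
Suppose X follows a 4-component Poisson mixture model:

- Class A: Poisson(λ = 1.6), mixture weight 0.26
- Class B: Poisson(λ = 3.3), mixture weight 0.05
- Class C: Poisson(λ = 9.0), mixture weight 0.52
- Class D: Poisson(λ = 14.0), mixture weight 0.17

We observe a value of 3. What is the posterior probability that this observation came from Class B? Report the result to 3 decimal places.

0.202

By Bayes' theorem, P(k | x) = w_k f_k(x) / Σ_j w_j f_j(x).
Evaluate each component's likelihood at the observed value:
  L_A = 0.137828
  L_B = 0.220912
  L_C = 0.0149943
  L_D = 0.000380286
Unnormalised posteriors:
  w_A·L_A = 0.26 × 0.137828 = 0.0358353
  w_B·L_B = 0.05 × 0.220912 = 0.0110456
  w_C·L_C = 0.52 × 0.0149943 = 0.00779703
  w_D·L_D = 0.17 × 0.000380286 = 6.46486e-05
Sum: 0.0358353 + 0.0110456 + 0.00779703 + 6.46486e-05 = 0.0547426
Responsibility of Class B: 0.0110456 / 0.0547426 ≈ 0.202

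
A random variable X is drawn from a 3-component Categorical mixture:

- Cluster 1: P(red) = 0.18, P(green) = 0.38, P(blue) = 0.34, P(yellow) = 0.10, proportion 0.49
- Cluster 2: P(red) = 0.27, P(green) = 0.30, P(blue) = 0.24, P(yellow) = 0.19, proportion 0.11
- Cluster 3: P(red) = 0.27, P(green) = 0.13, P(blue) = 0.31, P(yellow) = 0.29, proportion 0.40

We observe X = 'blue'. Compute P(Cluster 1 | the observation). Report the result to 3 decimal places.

0.526

By Bayes' theorem, P(k | x) = π_k f_k(x) / Σ_j π_j f_j(x).
Categorical probabilities:
  p_1 = P(blue | comp) = 0.34
  p_2 = P(blue | comp) = 0.24
  p_3 = P(blue | comp) = 0.31
Prior × likelihood for each component:
  π_1·p_1 = 0.49 × 0.34 = 0.1666
  π_2·p_2 = 0.11 × 0.24 = 0.0264
  π_3·p_3 = 0.40 × 0.31 = 0.124
Denominator: 0.1666 + 0.0264 + 0.124 = 0.317
P(Cluster 1 | the observation) = 0.1666 / 0.317 ≈ 0.526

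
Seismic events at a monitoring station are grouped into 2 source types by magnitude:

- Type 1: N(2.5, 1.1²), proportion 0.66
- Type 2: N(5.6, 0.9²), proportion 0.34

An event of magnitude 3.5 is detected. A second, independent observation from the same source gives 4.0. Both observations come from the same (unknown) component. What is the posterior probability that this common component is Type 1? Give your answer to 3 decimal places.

0.962

By Bayes' theorem, P(k | x) = P(Z=k) f_k(x) / Σ_j P(Z=j) f_j(x).
Since both observations come from the same component, the likelihood for component k is f_k(x₁)·f_k(x₂).
  L_1 = [(1/(1.1·√(2π)))·exp(−(3.5−2.5)²/(2·1.1²)) = 0.362675·exp(-0.41322) = 0.239915] × [0.14313] = 0.034339
  L_2 = [(1/(0.9·√(2π)))·exp(−(3.5−5.6)²/(2·0.9²)) = 0.443269·exp(-2.72222) = 0.0291354] × [0.0912799] = 0.00265948
Unnormalised posteriors:
  P(Z=1)·L_1 = 0.66 × 0.034339 = 0.0226638
  P(Z=2)·L_2 = 0.34 × 0.00265948 = 0.000904223
Evidence: 0.0226638 + 0.000904223 = 0.023568
P(Type 1 | data) = 0.0226638 / 0.023568 ≈ 0.962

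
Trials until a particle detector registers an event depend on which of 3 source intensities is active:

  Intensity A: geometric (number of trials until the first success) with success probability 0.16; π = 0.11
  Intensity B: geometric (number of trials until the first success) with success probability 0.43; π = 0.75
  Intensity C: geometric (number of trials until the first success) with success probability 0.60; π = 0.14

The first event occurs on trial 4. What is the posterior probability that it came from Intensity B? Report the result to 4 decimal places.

P(component k | x) = w_k·f_k(x) / marginal(x), where marginal(x) = Σ_j w_j·f_j(x).
Evaluate each component's likelihood at the observed value:
  L_A = 0.16·(1−0.16)^3 = 0.16·0.592704 = 0.0948326
  L_B = 0.43·(1−0.43)^3 = 0.43·0.185193 = 0.079633
  L_C = 0.60·(1−0.60)^3 = 0.60·0.064 = 0.0384
Unnormalised posteriors:
  w_A·L_A = 0.11 × 0.0948326 = 0.0104316
  w_B·L_B = 0.75 × 0.079633 = 0.0597247
  w_C·L_C = 0.14 × 0.0384 = 0.005376
Marginal: 0.0104316 + 0.0597247 + 0.005376 = 0.0755323
P(Intensity B | 4) ≈ 0.7907

0.7907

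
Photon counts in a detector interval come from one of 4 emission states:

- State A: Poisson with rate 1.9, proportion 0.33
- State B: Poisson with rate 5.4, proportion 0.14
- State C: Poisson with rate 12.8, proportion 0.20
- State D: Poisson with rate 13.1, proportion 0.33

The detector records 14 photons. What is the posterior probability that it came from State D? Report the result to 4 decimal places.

P(component k | x) = w_k·f_k(x) / marginal(x), where marginal(x) = Σ_j w_j·f_j(x).
Component likelihoods at x = 14 photons:
  p_A = 1.37083e-08
  p_B = 0.000928783
  p_C = 0.10036
  p_D = 0.102833
Prior × likelihood for each component:
  w_A·p_A = 0.33 × 1.37083e-08 = 4.52373e-09
  w_B·p_B = 0.14 × 0.000928783 = 0.00013003
  w_C·p_C = 0.20 × 0.10036 = 0.0200721
  w_D·p_D = 0.33 × 0.102833 = 0.0339349
Marginal: 4.52373e-09 + 0.00013003 + 0.0200721 + 0.0339349 = 0.0541369
P(State D | data) ≈ 0.6268

0.6268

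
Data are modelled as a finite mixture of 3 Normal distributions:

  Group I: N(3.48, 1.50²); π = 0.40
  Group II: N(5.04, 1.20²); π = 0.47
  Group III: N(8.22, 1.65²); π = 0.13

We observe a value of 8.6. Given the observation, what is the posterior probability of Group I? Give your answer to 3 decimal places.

0.010

P(component k | x) = P(Z=k)·f_k(x) / marginal(x), where marginal(x) = Σ_j P(Z=j)·f_j(x).
Normal densities:
  f_I = 0.000785001
  f_II = 0.00407936
  f_III = 0.235455
Multiply by the mixture weights:
  P(Z=I)·f_I = 0.40 × 0.000785001 = 0.000314
  P(Z=II)·f_II = 0.47 × 0.00407936 = 0.0019173
  P(Z=III)·f_III = 0.13 × 0.235455 = 0.0306092
Normaliser: 0.000314 + 0.0019173 + 0.0306092 = 0.0328405
Responsibility of Group I: 0.000314 / 0.0328405 ≈ 0.010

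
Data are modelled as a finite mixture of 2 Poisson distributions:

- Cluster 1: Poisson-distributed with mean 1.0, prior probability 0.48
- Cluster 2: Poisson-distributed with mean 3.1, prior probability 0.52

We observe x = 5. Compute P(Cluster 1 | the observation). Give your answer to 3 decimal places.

0.026

Posterior ∝ prior × likelihood, so P(k | x) ∝ π_k f_k(x); normalise over all components.
Poisson probabilities:
  p_1 = 0.00306566
  p_2 = 0.107477
Multiply by the mixture weights:
  π_1·p_1 = 0.48 × 0.00306566 = 0.00147152
  π_2·p_2 = 0.52 × 0.107477 = 0.0558879
Marginal: 0.00147152 + 0.0558879 = 0.0573594
P(Cluster 1 | the observation) = 0.00147152 / 0.0573594 ≈ 0.026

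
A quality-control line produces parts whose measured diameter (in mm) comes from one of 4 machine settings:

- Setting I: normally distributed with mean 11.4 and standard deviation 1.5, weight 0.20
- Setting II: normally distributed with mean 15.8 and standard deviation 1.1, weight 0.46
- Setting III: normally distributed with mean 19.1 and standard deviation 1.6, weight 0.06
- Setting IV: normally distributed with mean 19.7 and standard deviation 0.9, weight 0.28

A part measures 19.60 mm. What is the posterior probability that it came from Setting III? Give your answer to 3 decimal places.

0.103

Apply Bayes' rule: the posterior for each component is proportional to its prior times its likelihood at x.
Evaluate each component's likelihood at the observed value:
  p_I = 8.61974e-08
  p_II = 0.000929196
  p_III = 0.237457
  p_IV = 0.440541
Unnormalised posteriors:
  P(Z=I)·p_I = 0.20 × 8.61974e-08 = 1.72395e-08
  P(Z=II)·p_II = 0.46 × 0.000929196 = 0.00042743
  P(Z=III)·p_III = 0.06 × 0.237457 = 0.0142474
  P(Z=IV)·p_IV = 0.28 × 0.440541 = 0.123352
Denominator: 1.72395e-08 + 0.00042743 + 0.0142474 + 0.123352 = 0.138026
So the posterior for Setting III is 0.0142474 / 0.138026 ≈ 0.103.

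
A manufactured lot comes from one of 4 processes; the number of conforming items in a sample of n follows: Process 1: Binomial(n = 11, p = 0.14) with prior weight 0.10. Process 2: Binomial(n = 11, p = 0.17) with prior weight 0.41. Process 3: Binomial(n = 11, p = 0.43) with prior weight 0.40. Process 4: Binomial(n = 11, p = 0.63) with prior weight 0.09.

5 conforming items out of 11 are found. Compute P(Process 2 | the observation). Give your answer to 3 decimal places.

Posterior ∝ prior × likelihood, so P(k | x) ∝ w_k f_k(x); normalise over all components.
Binomial probabilities:
  L_1 = C(11,5)·0.14^5·0.86^6 = 462·5.37824e-05·0.404567 = 0.0100525
  L_2 = C(11,5)·0.17^5·0.83^6 = 462·0.000141986·0.32694 = 0.0214464
  L_3 = C(11,5)·0.43^5·0.57^6 = 462·0.0147008·0.0342964 = 0.232934
  L_4 = C(11,5)·0.63^5·0.37^6 = 462·0.0992437·0.00256573 = 0.11764
Unnormalised posteriors:
  w_1·L_1 = 0.10 × 0.0100525 = 0.00100525
  w_2·L_2 = 0.41 × 0.0214464 = 0.00879304
  w_3·L_3 = 0.40 × 0.232934 = 0.0931737
  w_4·L_4 = 0.09 × 0.11764 = 0.0105876
Evidence: 0.00100525 + 0.00879304 + 0.0931737 + 0.0105876 = 0.11356
So the posterior for Process 2 is 0.00879304 / 0.11356 ≈ 0.077.

0.077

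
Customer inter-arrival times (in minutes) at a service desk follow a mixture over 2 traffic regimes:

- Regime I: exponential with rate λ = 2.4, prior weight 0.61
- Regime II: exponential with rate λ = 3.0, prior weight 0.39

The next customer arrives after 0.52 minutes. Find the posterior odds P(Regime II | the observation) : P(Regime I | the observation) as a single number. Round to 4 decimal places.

0.5850

Posterior odds = (w_i f_i(x)) / (w_j f_j(x)); the normalising sum cancels.
Evaluate each component's likelihood at the observed value:
  p_I = 0.688988
  p_II = 0.630408
0.245859 / 0.420283 ≈ 0.5850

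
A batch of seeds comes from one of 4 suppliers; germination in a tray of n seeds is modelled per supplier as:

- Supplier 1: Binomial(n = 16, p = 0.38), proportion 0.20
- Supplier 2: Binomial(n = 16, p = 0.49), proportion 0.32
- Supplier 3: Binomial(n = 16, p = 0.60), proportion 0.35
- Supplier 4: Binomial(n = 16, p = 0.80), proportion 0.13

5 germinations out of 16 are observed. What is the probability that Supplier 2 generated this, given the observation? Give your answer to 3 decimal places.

P(component k | x) = P(Z=k)·f_k(x) / marginal(x), where marginal(x) = Σ_j P(Z=j)·f_j(x).
Binomial probabilities:
  p_1 = 0.180098
  p_2 = 0.0749092
  p_3 = 0.0142462
  p_4 = 2.93132e-05
Prior × likelihood for each component:
  P(Z=1)·p_1 = 0.20 × 0.180098 = 0.0360196
  P(Z=2)·p_2 = 0.32 × 0.0749092 = 0.0239709
  P(Z=3)·p_3 = 0.35 × 0.0142462 = 0.00498617
  P(Z=4)·p_4 = 0.13 × 2.93132e-05 = 3.81071e-06
Denominator: 0.0360196 + 0.0239709 + 0.00498617 + 3.81071e-06 = 0.0649805
So the posterior for Supplier 2 is 0.0239709 / 0.0649805 ≈ 0.369.

0.369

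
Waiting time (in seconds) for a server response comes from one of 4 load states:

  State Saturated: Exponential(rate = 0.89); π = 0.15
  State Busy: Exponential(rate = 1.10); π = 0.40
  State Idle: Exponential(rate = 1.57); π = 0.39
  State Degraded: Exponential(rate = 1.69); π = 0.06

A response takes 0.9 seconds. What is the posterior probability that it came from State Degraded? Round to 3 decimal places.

The responsibility of component k is P(Z=k) f_k(x) divided by Σ_j P(Z=j) f_j(x).
Evaluate each component's likelihood at the observed value:
  p_Saturated = 0.89·e^(−0.89·0.9) = 0.89·e^(−0.8010) = 0.399503
  p_Busy = 1.10·e^(−1.10·0.9) = 1.10·e^(−0.9900) = 0.408734
  p_Idle = 1.57·e^(−1.57·0.9) = 1.57·e^(−1.4130) = 0.382157
  p_Degraded = 1.69·e^(−1.69·0.9) = 1.69·e^(−1.5210) = 0.369254
Prior × likelihood for each component:
  P(Z=Saturated)·p_Saturated = 0.15 × 0.399503 = 0.0599255
  P(Z=Busy)·p_Busy = 0.40 × 0.408734 = 0.163494
  P(Z=Idle)·p_Idle = 0.39 × 0.382157 = 0.149041
  P(Z=Degraded)·p_Degraded = 0.06 × 0.369254 = 0.0221552
Normaliser: 0.0599255 + 0.163494 + 0.149041 + 0.0221552 = 0.394616
So the posterior for State Degraded is 0.0221552 / 0.394616 ≈ 0.056.

0.056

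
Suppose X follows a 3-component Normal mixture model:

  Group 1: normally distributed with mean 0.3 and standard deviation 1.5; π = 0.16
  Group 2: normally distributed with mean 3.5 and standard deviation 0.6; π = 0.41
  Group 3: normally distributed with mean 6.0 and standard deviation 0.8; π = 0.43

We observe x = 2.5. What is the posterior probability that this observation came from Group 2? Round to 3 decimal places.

Posterior ∝ prior × likelihood, so P(k | x) ∝ P(Z=k) f_k(x); normalise over all components.
Normal densities:
  p_1 = 0.0907217
  p_2 = 0.165795
  p_3 = 3.47925e-05
Prior × likelihood for each component:
  P(Z=1)·p_1 = 0.16 × 0.0907217 = 0.0145155
  P(Z=2)·p_2 = 0.41 × 0.165795 = 0.067976
  P(Z=3)·p_3 = 0.43 × 3.47925e-05 = 1.49608e-05
Marginal: 0.0145155 + 0.067976 + 1.49608e-05 = 0.0825065
So the posterior for Group 2 is 0.067976 / 0.0825065 ≈ 0.824.

0.824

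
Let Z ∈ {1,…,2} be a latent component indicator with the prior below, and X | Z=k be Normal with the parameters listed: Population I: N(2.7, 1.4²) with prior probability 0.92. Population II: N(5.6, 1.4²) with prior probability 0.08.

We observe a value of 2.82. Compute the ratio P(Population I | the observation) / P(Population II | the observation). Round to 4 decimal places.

The posterior odds equal the prior odds times the likelihood ratio: (π_i/π_j)·(f_i(x)/f_j(x)).
Evaluate each component's likelihood at the observed value:
  f_I = 0.283914
  f_II = 0.0396787
0.261201 / 0.00317429 ≈ 82.2863

82.2863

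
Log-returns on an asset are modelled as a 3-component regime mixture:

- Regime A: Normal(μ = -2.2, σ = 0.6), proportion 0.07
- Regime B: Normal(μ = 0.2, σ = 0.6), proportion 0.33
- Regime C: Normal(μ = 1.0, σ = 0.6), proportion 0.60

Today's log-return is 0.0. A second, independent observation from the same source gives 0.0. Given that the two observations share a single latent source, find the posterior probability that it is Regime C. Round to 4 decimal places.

Posterior ∝ prior × likelihood, so P(k | x) ∝ π_k f_k(x); normalise over all components.
Since both observations come from the same component, the likelihood for component k is f_k(x₁)·f_k(x₂).
  L_A = [0.000800451] × [0.000800451] = 6.40722e-07
  L_B = [0.628972] × [0.628972] = 0.395606
  L_C = [0.165795] × [0.165795] = 0.0274881
Unnormalised posteriors:
  π_A·L_A = 0.07 × 6.40722e-07 = 4.48505e-08
  π_B·L_B = 0.33 × 0.395606 = 0.13055
  π_C·L_C = 0.60 × 0.0274881 = 0.0164928
Denominator: 4.48505e-08 + 0.13055 + 0.0164928 = 0.147043
So the posterior for Regime C is 0.0164928 / 0.147043 ≈ 0.1122.

0.1122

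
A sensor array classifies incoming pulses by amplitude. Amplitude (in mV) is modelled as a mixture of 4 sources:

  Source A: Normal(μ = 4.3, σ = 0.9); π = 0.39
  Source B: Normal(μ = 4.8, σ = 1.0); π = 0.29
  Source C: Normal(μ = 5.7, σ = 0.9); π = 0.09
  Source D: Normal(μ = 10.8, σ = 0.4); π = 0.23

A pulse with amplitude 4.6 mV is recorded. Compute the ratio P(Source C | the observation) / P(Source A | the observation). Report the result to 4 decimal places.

0.1156

The posterior odds equal the prior odds times the likelihood ratio: (π_i/π_j)·(f_i(x)/f_j(x)).
Normal densities:
  p_A = 0.419315
  p_B = 0.391043
  p_C = 0.210033
  p_D = 6.74878e-53
0.018903 / 0.163533 ≈ 0.1156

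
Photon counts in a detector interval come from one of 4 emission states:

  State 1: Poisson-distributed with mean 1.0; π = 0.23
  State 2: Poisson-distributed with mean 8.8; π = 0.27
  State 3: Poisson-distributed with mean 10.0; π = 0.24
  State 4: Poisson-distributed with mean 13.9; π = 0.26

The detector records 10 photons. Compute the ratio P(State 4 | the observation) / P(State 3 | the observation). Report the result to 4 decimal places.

0.5904

The posterior odds equal the prior odds times the likelihood ratio: (w_i/w_j)·(f_i(x)/f_j(x)).
Poisson probabilities:
  f_1 = e^(−1.0)·1.0^10/10! = 1.01378e-07
  f_2 = e^(−8.8)·8.8^10/10! = 0.115684
  f_3 = e^(−10.0)·10.0^10/10! = 0.12511
  f_4 = e^(−13.9)·13.9^10/10! = 0.0681854
0.0177282 / 0.0300264 ≈ 0.5904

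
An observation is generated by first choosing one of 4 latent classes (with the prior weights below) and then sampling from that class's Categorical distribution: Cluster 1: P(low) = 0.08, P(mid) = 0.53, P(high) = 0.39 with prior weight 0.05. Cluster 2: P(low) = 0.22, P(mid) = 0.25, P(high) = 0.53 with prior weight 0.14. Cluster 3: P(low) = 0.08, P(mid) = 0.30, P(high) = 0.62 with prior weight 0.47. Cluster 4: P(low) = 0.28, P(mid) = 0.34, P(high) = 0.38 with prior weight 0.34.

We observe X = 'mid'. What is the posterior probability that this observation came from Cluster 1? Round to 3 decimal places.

The responsibility of component k is w_k f_k(x) divided by Σ_j w_j f_j(x).
Evaluate each component's likelihood at the observed value:
  p_1 = P(mid | comp) = 0.53
  p_2 = P(mid | comp) = 0.25
  p_3 = P(mid | comp) = 0.30
  p_4 = P(mid | comp) = 0.34
Prior × likelihood for each component:
  w_1·p_1 = 0.05 × 0.53 = 0.0265
  w_2·p_2 = 0.14 × 0.25 = 0.035
  w_3·p_3 = 0.47 × 0.3 = 0.141
  w_4·p_4 = 0.34 × 0.34 = 0.1156
Normaliser: 0.0265 + 0.035 + 0.141 + 0.1156 = 0.3181
Responsibility of Cluster 1: 0.0265 / 0.3181 ≈ 0.083

0.083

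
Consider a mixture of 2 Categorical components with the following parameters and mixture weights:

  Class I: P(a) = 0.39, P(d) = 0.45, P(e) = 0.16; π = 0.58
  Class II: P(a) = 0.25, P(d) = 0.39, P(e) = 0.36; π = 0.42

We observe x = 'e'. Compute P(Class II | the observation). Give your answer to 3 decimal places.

Apply Bayes' rule: the posterior for each component is proportional to its prior times its likelihood at x.
Component likelihoods at x = 'e':
  p_I = 0.16
  p_II = 0.36
Weight by the priors:
  w_I·p_I = 0.58 × 0.16 = 0.0928
  w_II·p_II = 0.42 × 0.36 = 0.1512
Denominator: 0.0928 + 0.1512 = 0.244
Responsibility of Class II: 0.1512 / 0.244 ≈ 0.620

0.620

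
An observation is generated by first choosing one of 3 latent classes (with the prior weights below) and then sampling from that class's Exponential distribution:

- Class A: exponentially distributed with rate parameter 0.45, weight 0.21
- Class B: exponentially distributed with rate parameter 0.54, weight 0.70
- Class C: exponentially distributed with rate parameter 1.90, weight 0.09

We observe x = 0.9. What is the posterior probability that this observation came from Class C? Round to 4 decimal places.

0.0947

The responsibility of component k is π_k f_k(x) divided by Σ_j π_j f_j(x).
Evaluate each component's likelihood at the observed value:
  f_A = 0.45·e^(−0.45·0.9) = 0.45·e^(−0.4050) = 0.30014
  f_B = 0.54·e^(−0.54·0.9) = 0.54·e^(−0.4860) = 0.332144
  f_C = 1.90·e^(−1.90·0.9) = 1.90·e^(−1.7100) = 0.343645
Weight by the priors:
  π_A·f_A = 0.21 × 0.30014 = 0.0630293
  π_B·f_B = 0.70 × 0.332144 = 0.232501
  π_C·f_C = 0.09 × 0.343645 = 0.0309281
Marginal: 0.0630293 + 0.232501 + 0.0309281 = 0.326458
So the posterior for Class C is 0.0309281 / 0.326458 ≈ 0.0947.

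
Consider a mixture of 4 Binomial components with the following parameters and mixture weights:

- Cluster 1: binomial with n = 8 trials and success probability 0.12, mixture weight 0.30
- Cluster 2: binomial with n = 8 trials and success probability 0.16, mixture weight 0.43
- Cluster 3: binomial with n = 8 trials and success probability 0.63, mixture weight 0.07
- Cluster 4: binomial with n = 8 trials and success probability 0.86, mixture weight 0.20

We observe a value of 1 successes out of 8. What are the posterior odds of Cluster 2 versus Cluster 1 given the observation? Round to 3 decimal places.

1.380

Posterior odds = (π_i f_i(x)) / (π_j f_j(x)); the normalising sum cancels.
Component likelihoods at x = 1 successes out of 8:
  p_1 = C(8,1)·0.12^1·0.88^7 = 8·0.12·0.408676 = 0.392329
  p_2 = C(8,1)·0.16^1·0.84^7 = 8·0.16·0.29509 = 0.377716
  p_3 = C(8,1)·0.63^1·0.37^7 = 8·0.63·0.000949319 = 0.00478457
  p_4 = C(8,1)·0.86^1·0.14^7 = 8·0.86·1.05414e-06 = 7.25245e-06
0.162418 / 0.117699 ≈ 1.380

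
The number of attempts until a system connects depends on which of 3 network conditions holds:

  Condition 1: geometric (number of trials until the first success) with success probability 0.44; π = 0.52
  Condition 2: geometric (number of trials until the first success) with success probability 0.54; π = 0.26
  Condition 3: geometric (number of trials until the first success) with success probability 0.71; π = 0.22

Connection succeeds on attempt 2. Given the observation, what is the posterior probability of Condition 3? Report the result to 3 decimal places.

The responsibility of component k is π_k f_k(x) divided by Σ_j π_j f_j(x).
Geometric probabilities:
  f_1 = 0.44·(1−0.44)^1 = 0.44·0.56 = 0.2464
  f_2 = 0.54·(1−0.54)^1 = 0.54·0.46 = 0.2484
  f_3 = 0.71·(1−0.71)^1 = 0.71·0.29 = 0.2059
Unnormalised posteriors:
  π_1·f_1 = 0.52 × 0.2464 = 0.128128
  π_2·f_2 = 0.26 × 0.2484 = 0.064584
  π_3·f_3 = 0.22 × 0.2059 = 0.045298
Normaliser: 0.128128 + 0.064584 + 0.045298 = 0.23801
P(Condition 3 | 2) ≈ 0.190

0.190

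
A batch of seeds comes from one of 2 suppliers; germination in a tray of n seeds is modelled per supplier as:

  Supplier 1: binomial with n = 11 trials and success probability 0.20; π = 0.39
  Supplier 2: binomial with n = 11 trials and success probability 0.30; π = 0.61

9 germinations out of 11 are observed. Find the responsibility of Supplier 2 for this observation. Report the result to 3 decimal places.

0.979

By Bayes' theorem, P(k | x) = w_k f_k(x) / Σ_j w_j f_j(x).
Evaluate each component's likelihood at the observed value:
  L_1 = C(11,9)·0.20^9·0.80^2 = 55·5.12e-07·0.64 = 1.80224e-05
  L_2 = C(11,9)·0.30^9·0.70^2 = 55·1.9683e-05·0.49 = 0.000530457
Unnormalised posteriors:
  w_1·L_1 = 0.39 × 1.80224e-05 = 7.02874e-06
  w_2·L_2 = 0.61 × 0.000530457 = 0.000323579
Normaliser: 7.02874e-06 + 0.000323579 = 0.000330607
P(Supplier 2 | the observation) ≈ 0.979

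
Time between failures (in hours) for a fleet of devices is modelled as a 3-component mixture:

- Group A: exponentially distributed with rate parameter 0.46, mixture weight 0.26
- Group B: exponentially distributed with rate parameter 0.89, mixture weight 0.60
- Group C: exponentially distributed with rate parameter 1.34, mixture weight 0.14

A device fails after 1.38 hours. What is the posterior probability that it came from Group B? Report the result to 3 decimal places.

Apply Bayes' rule: the posterior for each component is proportional to its prior times its likelihood at x.
Component likelihoods at x = 1.38 hours:
  p_A = 0.46·e^(−0.46·1.38) = 0.46·e^(−0.6348) = 0.243819
  p_B = 0.89·e^(−0.89·1.38) = 0.89·e^(−1.2282) = 0.260609
  p_C = 1.34·e^(−1.34·1.38) = 1.34·e^(−1.8492) = 0.210866
Weight by the priors:
  P(Z=A)·p_A = 0.26 × 0.243819 = 0.063393
  P(Z=B)·p_B = 0.60 × 0.260609 = 0.156365
  P(Z=C)·p_C = 0.14 × 0.210866 = 0.0295213
Denominator: 0.063393 + 0.156365 + 0.0295213 = 0.24928
Responsibility of Group B: 0.156365 / 0.24928 ≈ 0.627

0.627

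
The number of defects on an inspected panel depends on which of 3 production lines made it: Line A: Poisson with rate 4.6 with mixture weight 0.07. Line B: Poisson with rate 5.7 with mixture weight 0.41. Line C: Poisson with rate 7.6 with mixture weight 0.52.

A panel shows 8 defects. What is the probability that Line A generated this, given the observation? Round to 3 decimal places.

By Bayes' theorem, P(k | x) = w_k f_k(x) / Σ_j w_j f_j(x).
Evaluate each component's likelihood at the observed value:
  f_A = 0.049979
  f_B = 0.0924698
  f_C = 0.13815
Weight by the priors:
  w_A·f_A = 0.07 × 0.049979 = 0.00349853
  w_B·f_B = 0.41 × 0.0924698 = 0.0379126
  w_C·f_C = 0.52 × 0.13815 = 0.0718379
Evidence: 0.00349853 + 0.0379126 + 0.0718379 = 0.113249
P(Line A | data) = 0.00349853 / 0.113249 ≈ 0.031

0.031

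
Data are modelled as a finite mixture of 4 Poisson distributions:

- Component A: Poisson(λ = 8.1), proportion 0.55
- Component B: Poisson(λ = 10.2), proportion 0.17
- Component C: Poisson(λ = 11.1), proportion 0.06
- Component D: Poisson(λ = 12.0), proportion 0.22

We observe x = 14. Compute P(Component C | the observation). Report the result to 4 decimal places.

The responsibility of component k is w_k f_k(x) divided by Σ_j w_j f_j(x).
Evaluate each component's likelihood at the observed value:
  f_A = 0.018222
  f_B = 0.0562588
  f_C = 0.0747213
  f_D = 0.0904889
Prior × likelihood for each component:
  w_A·f_A = 0.55 × 0.018222 = 0.0100221
  w_B·f_B = 0.17 × 0.0562588 = 0.00956399
  w_C·f_C = 0.06 × 0.0747213 = 0.00448328
  w_D·f_D = 0.22 × 0.0904889 = 0.0199076
Marginal: 0.0100221 + 0.00956399 + 0.00448328 + 0.0199076 = 0.0439769
So the posterior for Component C is 0.00448328 / 0.0439769 ≈ 0.1019.

0.1019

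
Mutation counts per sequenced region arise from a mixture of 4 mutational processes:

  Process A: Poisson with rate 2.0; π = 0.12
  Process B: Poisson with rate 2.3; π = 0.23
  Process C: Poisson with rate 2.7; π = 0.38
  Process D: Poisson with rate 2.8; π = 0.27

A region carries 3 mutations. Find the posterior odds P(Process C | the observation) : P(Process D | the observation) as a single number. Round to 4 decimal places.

Only the two components matter; the odds are (π_i f_i(x)) / (π_j f_j(x)).
Evaluate each component's likelihood at the observed value:
  f_A = 0.180447
  f_B = 0.203308
  f_C = 0.220468
  f_D = 0.222484
0.0837777 / 0.0600706 ≈ 1.3947

1.3947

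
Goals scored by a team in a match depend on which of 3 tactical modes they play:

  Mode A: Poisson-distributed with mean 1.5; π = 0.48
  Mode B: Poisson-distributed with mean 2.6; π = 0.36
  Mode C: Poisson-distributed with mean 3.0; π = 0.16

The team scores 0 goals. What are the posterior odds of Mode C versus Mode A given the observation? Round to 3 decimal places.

Only the two components matter; the odds are (w_i f_i(x)) / (w_j f_j(x)).
Evaluate each component's likelihood at the observed value:
  L_A = e^(−1.5)·1.5^0/0! = 0.22313
  L_B = e^(−2.6)·2.6^0/0! = 0.0742736
  L_C = e^(−3.0)·3.0^0/0! = 0.0497871
Odds = (0.16/0.48) × (0.0497871/0.22313) = 0.333333 × 0.22313 ≈ 0.074

0.074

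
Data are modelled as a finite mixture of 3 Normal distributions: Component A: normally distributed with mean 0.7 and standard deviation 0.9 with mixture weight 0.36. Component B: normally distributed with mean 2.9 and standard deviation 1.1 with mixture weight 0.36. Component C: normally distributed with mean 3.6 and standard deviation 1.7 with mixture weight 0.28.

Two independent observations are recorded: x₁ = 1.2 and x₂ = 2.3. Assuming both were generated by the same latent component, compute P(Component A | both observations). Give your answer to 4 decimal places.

0.4291

P(component k | x) = π_k·f_k(x) / marginal(x), where marginal(x) = Σ_j π_j·f_j(x).
Since both observations come from the same component, the likelihood for component k is f_k(x₁)·f_k(x₂).
  L_A = [(1/(0.9·√(2π)))·exp(−(1.2−0.7)²/(2·0.9²)) = 0.443269·exp(-0.15432) = 0.37988] × [0.0912799] = 0.0346754
  L_B = [(1/(1.1·√(2π)))·exp(−(1.2−2.9)²/(2·1.1²)) = 0.362675·exp(-1.19421) = 0.109869] × [0.312544] = 0.034339
  L_C = [(1/(1.7·√(2π)))·exp(−(1.2−3.6)²/(2·1.7²)) = 0.234672·exp(-0.99654) = 0.0866302] × [0.175178] = 0.0151757
Multiply by the mixture weights:
  π_A·L_A = 0.36 × 0.0346754 = 0.0124832
  π_B·L_B = 0.36 × 0.034339 = 0.0123621
  π_C·L_C = 0.28 × 0.0151757 = 0.00424919
Denominator: 0.0124832 + 0.0123621 + 0.00424919 = 0.0290944
Responsibility of Component A: 0.0124832 / 0.0290944 ≈ 0.4291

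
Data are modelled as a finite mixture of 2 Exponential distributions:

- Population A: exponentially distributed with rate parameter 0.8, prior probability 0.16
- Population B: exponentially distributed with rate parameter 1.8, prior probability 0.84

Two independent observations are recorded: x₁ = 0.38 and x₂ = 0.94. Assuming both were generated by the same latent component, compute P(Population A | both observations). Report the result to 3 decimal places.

0.123

By Bayes' theorem, P(k | x) = P(Z=k) f_k(x) / Σ_j P(Z=j) f_j(x).
Since both observations come from the same component, the likelihood for component k is f_k(x₁)·f_k(x₂).
  f_A = [0.8·e^(−0.8·0.38) = 0.8·e^(−0.3040) = 0.590289] × [0.377138] = 0.22262
  f_B = [1.8·e^(−1.8·0.38) = 1.8·e^(−0.6840) = 0.90827] × [0.331472] = 0.301066
Weight by the priors:
  P(Z=A)·f_A = 0.16 × 0.22262 = 0.0356193
  P(Z=B)·f_B = 0.84 × 0.301066 = 0.252895
Evidence: 0.0356193 + 0.252895 = 0.288514
So the posterior for Population A is 0.0356193 / 0.288514 ≈ 0.123.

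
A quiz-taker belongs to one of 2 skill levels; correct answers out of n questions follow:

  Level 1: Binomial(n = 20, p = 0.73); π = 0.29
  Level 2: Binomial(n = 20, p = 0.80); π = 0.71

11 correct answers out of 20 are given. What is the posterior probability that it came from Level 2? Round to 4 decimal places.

P(component k | x) = w_k·f_k(x) / marginal(x), where marginal(x) = Σ_j w_j·f_j(x).
Binomial probabilities:
  L_1 = 0.040182
  L_2 = 0.00738696
Weight by the priors:
  w_1·L_1 = 0.29 × 0.040182 = 0.0116528
  w_2·L_2 = 0.71 × 0.00738696 = 0.00524474
Denominator: 0.0116528 + 0.00524474 = 0.0168975
So the posterior for Level 2 is 0.00524474 / 0.0168975 ≈ 0.3104.

0.3104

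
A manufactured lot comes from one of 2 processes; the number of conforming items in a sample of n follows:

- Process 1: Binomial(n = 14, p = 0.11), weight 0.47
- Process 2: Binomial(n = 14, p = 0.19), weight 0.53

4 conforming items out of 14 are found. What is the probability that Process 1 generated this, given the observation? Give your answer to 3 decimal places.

By Bayes' theorem, P(k | x) = P(Z=k) f_k(x) / Σ_j P(Z=j) f_j(x).
Component likelihoods at x = 4 conforming items out of 14:
  p_1 = C(14,4)·0.11^4·0.89^10 = 1001·0.00014641·0.311817 = 0.0456988
  p_2 = C(14,4)·0.19^4·0.81^10 = 1001·0.00130321·0.121577 = 0.158598
Prior × likelihood for each component:
  P(Z=1)·p_1 = 0.47 × 0.0456988 = 0.0214784
  P(Z=2)·p_2 = 0.53 × 0.158598 = 0.0840571
Denominator: 0.0214784 + 0.0840571 = 0.105536
P(Process 1 | 4 conforming items out of 14) = 0.0214784 / 0.105536 ≈ 0.204

0.204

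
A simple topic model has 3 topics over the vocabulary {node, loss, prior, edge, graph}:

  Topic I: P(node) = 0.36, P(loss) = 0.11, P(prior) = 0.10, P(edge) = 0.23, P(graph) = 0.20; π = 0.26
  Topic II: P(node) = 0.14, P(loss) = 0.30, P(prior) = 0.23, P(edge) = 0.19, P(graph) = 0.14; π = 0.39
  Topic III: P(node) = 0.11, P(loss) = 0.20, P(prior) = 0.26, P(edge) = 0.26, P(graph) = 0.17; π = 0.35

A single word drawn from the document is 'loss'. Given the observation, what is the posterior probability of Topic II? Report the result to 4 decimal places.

Posterior ∝ prior × likelihood, so P(k | x) ∝ π_k f_k(x); normalise over all components.
Component likelihoods at x = 'loss':
  p_I = 0.11
  p_II = 0.3
  p_III = 0.2
Prior × likelihood for each component:
  π_I·p_I = 0.26 × 0.11 = 0.0286
  π_II·p_II = 0.39 × 0.3 = 0.117
  π_III·p_III = 0.35 × 0.2 = 0.07
Denominator: 0.0286 + 0.117 + 0.07 = 0.2156
P(Topic II | the observation) = 0.117 / 0.2156 ≈ 0.5427

0.5427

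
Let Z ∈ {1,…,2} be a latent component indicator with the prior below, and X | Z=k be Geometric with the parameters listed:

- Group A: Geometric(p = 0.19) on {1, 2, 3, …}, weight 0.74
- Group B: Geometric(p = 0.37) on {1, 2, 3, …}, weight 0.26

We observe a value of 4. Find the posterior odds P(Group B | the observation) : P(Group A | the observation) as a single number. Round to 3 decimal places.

The posterior odds equal the prior odds times the likelihood ratio: (π_i/π_j)·(f_i(x)/f_j(x)).
Component likelihoods at x = 4:
  p_A = 0.19·(1−0.19)^3 = 0.19·0.531441 = 0.100974
  p_B = 0.37·(1−0.37)^3 = 0.37·0.250047 = 0.0925174
Odds = (0.26/0.74) × (0.0925174/0.100974) = 0.351351 × 0.916252 ≈ 0.322

0.322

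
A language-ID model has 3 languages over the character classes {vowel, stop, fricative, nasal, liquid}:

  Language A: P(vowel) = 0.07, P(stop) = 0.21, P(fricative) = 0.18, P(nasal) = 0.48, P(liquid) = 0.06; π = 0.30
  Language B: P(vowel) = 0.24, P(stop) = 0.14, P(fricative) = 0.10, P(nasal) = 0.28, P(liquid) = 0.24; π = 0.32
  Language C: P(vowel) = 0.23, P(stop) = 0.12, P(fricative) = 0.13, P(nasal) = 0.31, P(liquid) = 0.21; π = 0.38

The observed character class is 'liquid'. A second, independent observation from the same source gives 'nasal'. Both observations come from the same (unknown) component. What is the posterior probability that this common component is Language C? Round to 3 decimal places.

0.451

P(component k | x) = π_k·f_k(x) / marginal(x), where marginal(x) = Σ_j π_j·f_j(x).
Since both observations come from the same component, the likelihood for component k is f_k(x₁)·f_k(x₂).
  f_A = [P(liquid | comp) = 0.06] × [0.48] = 0.0288
  f_B = [P(liquid | comp) = 0.24] × [0.28] = 0.0672
  f_C = [P(liquid | comp) = 0.21] × [0.31] = 0.0651
Weight by the priors:
  π_A·f_A = 0.30 × 0.0288 = 0.00864
  π_B·f_B = 0.32 × 0.0672 = 0.021504
  π_C·f_C = 0.38 × 0.0651 = 0.024738
Sum: 0.00864 + 0.021504 + 0.024738 = 0.054882
So the posterior for Language C is 0.024738 / 0.054882 ≈ 0.451.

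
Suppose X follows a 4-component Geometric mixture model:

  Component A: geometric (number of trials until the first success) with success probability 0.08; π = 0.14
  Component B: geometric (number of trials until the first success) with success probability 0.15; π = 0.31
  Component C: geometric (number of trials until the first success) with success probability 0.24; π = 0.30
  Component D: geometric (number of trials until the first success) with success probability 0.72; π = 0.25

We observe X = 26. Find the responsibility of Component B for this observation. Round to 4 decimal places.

0.3526

Posterior ∝ prior × likelihood, so P(k | x) ∝ π_k f_k(x); normalise over all components.
Geometric probabilities:
  L_A = 0.08·(1−0.08)^25 = 0.08·0.124364 = 0.00994914
  L_B = 0.15·(1−0.15)^25 = 0.15·0.0171978 = 0.00257967
  L_C = 0.24·(1−0.24)^25 = 0.24·0.00104795 = 0.000251508
  L_D = 0.72·(1−0.72)^25 = 0.72·1.50991e-14 = 1.08713e-14
Unnormalised posteriors:
  π_A·L_A = 0.14 × 0.00994914 = 0.00139288
  π_B·L_B = 0.31 × 0.00257967 = 0.000799698
  π_C·L_C = 0.30 × 0.000251508 = 7.54523e-05
  π_D·L_D = 0.25 × 1.08713e-14 = 2.71784e-15
Marginal: 0.00139288 + 0.000799698 + 7.54523e-05 + 2.71784e-15 = 0.00226803
P(Component B | data) ≈ 0.3526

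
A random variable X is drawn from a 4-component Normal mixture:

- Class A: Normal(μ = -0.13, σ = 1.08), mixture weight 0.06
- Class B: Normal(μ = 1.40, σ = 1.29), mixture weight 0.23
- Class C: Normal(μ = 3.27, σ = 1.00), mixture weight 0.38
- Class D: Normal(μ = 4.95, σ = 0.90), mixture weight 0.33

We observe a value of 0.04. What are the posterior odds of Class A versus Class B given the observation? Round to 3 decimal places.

The posterior odds equal the prior odds times the likelihood ratio: (w_i/w_j)·(f_i(x)/f_j(x)).
Evaluate each component's likelihood at the observed value:
  p_A = (1/(1.08·√(2π)))·exp(−(0.04−-0.13)²/(2·1.08²)) = 0.369391·exp(-0.01239) = 0.364843
  p_B = (1/(1.29·√(2π)))·exp(−(0.04−1.40)²/(2·1.29²)) = 0.309258·exp(-0.55574) = 0.177406
  p_C = (1/(1.00·√(2π)))·exp(−(0.04−3.27)²/(2·1.00²)) = 0.398942·exp(-5.21645) = 0.00216488
  p_D = (1/(0.90·√(2π)))·exp(−(0.04−4.95)²/(2·0.90²)) = 0.443269·exp(-14.88154) = 1.5265e-07
Posterior odds = (w_A·p_A) / (w_B·p_B) = (0.06·0.364843) / (0.23·0.177406) = 0.0218906 / 0.0408033 ≈ 0.536

0.536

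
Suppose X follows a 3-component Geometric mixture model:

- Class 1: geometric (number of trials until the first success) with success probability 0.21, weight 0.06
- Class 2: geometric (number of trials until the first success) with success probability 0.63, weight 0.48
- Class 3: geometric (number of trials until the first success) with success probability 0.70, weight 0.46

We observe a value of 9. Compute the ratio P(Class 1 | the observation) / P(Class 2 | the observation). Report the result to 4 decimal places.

17.9967

The posterior odds equal the prior odds times the likelihood ratio: (w_i/w_j)·(f_i(x)/f_j(x)).
Component likelihoods at x = 9:
  f_1 = 0.21·(1−0.21)^8 = 0.21·0.151711 = 0.0318593
  f_2 = 0.63·(1−0.63)^8 = 0.63·0.000351248 = 0.000221286
  f_3 = 0.70·(1−0.70)^8 = 0.70·6.561e-05 = 4.5927e-05
0.00191156 / 0.000106217 ≈ 17.9967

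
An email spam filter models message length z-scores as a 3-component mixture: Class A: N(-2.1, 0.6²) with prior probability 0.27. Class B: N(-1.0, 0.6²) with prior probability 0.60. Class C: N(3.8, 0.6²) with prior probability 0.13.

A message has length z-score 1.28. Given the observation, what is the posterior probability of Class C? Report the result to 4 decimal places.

The responsibility of component k is π_k f_k(x) divided by Σ_j π_j f_j(x).
Evaluate each component's likelihood at the observed value:
  p_A = 8.54499e-08
  p_B = 0.000486578
  p_C = 9.82384e-05
Prior × likelihood for each component:
  π_A·p_A = 0.27 × 8.54499e-08 = 2.30715e-08
  π_B·p_B = 0.60 × 0.000486578 = 0.000291947
  π_C·p_C = 0.13 × 9.82384e-05 = 1.2771e-05
Marginal: 2.30715e-08 + 0.000291947 + 1.2771e-05 = 0.000304741
So the posterior for Class C is 1.2771e-05 / 0.000304741 ≈ 0.0419.

0.0419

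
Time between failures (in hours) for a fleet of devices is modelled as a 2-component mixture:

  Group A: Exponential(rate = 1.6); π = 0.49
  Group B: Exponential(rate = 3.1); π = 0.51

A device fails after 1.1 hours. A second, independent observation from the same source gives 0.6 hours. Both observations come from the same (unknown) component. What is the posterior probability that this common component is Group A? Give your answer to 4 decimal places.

0.7662

By Bayes' theorem, P(k | x) = π_k f_k(x) / Σ_j π_j f_j(x).
Since both observations come from the same component, the likelihood for component k is f_k(x₁)·f_k(x₂).
  p_A = [1.6·e^(−1.6·1.1) = 1.6·e^(−1.7600) = 0.275272] × [0.612629] = 0.168639
  p_B = [3.1·e^(−3.1·1.1) = 3.1·e^(−3.4100) = 0.102428] × [0.482585] = 0.0494301
Weight by the priors:
  π_A·p_A = 0.49 × 0.168639 = 0.0826333
  π_B·p_B = 0.51 × 0.0494301 = 0.0252093
Evidence: 0.0826333 + 0.0252093 = 0.107843
P(Group A | x) ≈ 0.7662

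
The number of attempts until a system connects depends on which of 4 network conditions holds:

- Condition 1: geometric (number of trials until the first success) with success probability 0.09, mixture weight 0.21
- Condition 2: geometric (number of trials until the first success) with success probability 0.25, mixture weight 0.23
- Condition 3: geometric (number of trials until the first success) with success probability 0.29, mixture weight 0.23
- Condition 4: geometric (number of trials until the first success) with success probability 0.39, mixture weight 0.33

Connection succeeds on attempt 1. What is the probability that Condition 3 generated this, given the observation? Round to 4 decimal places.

Apply Bayes' rule: the posterior for each component is proportional to its prior times its likelihood at x.
Evaluate each component's likelihood at the observed value:
  L_1 = 0.09
  L_2 = 0.25
  L_3 = 0.29
  L_4 = 0.39
Prior × likelihood for each component:
  π_1·L_1 = 0.21 × 0.09 = 0.0189
  π_2·L_2 = 0.23 × 0.25 = 0.0575
  π_3·L_3 = 0.23 × 0.29 = 0.0667
  π_4·L_4 = 0.33 × 0.39 = 0.1287
Evidence: 0.0189 + 0.0575 + 0.0667 + 0.1287 = 0.2718
Responsibility of Condition 3: 0.0667 / 0.2718 ≈ 0.2454

0.2454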